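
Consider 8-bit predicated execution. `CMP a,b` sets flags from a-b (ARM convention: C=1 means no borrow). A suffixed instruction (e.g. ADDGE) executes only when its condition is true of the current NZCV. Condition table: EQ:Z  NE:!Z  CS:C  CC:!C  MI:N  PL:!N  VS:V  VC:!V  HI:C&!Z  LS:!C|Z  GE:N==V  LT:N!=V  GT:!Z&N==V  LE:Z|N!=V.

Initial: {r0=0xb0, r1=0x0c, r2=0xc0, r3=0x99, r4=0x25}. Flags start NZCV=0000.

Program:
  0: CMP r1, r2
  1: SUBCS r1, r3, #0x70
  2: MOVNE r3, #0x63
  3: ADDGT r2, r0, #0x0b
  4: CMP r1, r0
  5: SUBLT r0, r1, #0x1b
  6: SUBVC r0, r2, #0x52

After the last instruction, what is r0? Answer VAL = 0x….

[0] flags=0000 → (cmp)
[1] flags=0000 CS?F → skip
[2] flags=0000 NE?T → r3=0x63
[3] flags=0000 GT?T → r2=0xbb
[4] flags=0000 → (cmp)
[5] flags=0000 LT?F → skip
[6] flags=0000 VC?T → r0=0x69

VAL = 0x69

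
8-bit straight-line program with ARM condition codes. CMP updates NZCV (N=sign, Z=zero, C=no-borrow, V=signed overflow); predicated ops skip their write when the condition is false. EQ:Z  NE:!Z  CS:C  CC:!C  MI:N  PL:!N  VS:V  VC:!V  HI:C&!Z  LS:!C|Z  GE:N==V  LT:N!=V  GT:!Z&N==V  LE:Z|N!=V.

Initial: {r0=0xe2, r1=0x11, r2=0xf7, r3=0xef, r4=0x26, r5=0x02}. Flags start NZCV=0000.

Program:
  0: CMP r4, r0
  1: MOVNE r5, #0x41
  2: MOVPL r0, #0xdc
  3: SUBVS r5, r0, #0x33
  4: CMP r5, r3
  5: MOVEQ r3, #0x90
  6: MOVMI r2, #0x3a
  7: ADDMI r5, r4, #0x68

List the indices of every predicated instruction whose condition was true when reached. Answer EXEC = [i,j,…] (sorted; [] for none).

EXEC = [1,2]

[0] flags=0000 → (cmp)
[1] flags=0000 NE?T → r5=0x41
[2] flags=0000 PL?T → r0=0xdc
[3] flags=0000 VS?F → skip
[4] flags=0000 → (cmp)
[5] flags=0000 EQ?F → skip
[6] flags=0000 MI?F → skip
[7] flags=0000 MI?F → skip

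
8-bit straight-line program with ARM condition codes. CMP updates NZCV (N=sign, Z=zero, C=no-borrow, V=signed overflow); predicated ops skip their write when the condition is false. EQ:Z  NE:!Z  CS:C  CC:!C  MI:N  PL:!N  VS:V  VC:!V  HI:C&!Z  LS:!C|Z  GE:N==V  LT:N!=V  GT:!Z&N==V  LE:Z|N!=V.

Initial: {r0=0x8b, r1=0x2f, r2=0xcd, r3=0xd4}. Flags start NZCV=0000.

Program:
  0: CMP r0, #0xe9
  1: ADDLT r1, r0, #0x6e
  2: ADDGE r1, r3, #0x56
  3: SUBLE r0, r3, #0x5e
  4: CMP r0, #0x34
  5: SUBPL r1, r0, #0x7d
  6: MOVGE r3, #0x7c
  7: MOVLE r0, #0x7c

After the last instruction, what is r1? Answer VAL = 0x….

[0] flags=1000 → (cmp)
[1] flags=1000 LT?T → r1=0xf9
[2] flags=1000 GE?F → skip
[3] flags=1000 LE?T → r0=0x76
[4] flags=0010 → (cmp)
[5] flags=0010 PL?T → r1=0xf9
[6] flags=0010 GE?T → r3=0x7c
[7] flags=0010 LE?F → skip

VAL = 0xf9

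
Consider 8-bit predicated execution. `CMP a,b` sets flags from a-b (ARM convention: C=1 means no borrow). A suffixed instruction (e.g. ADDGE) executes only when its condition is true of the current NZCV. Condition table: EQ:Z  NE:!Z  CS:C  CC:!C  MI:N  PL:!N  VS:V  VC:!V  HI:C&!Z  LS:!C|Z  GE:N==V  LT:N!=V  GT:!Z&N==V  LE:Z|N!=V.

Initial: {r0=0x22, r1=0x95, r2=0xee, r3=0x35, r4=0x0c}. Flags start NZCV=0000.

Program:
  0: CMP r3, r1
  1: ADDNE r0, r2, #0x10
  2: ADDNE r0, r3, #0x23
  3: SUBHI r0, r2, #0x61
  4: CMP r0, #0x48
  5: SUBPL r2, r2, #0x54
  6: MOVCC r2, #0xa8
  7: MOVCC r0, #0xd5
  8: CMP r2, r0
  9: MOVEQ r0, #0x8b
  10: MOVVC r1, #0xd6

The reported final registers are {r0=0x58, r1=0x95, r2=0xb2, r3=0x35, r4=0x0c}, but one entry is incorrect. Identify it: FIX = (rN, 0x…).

FIX = (r2, 0x9a)

[0] flags=1001 → (cmp)
[1] flags=1001 NE?T → r0=0xfe
[2] flags=1001 NE?T → r0=0x58
[3] flags=1001 HI?F → skip
[4] flags=0010 → (cmp)
[5] flags=0010 PL?T → r2=0x9a
[6] flags=0010 CC?F → skip
[7] flags=0010 CC?F → skip
[8] flags=0011 → (cmp)
[9] flags=0011 EQ?F → skip
[10] flags=0011 VC?F → skip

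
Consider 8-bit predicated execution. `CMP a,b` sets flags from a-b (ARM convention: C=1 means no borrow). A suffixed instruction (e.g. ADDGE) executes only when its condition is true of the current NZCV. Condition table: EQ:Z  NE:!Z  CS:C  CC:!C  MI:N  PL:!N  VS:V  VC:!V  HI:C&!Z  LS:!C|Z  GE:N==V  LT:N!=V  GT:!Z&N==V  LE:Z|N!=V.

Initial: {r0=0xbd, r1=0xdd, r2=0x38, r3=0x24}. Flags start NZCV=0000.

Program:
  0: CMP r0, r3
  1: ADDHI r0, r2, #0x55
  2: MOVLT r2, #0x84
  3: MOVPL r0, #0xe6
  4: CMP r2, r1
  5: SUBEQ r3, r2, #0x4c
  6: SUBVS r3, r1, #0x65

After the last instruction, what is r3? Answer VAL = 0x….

[0] flags=1010 → (cmp)
[1] flags=1010 HI?T → r0=0x8d
[2] flags=1010 LT?T → r2=0x84
[3] flags=1010 PL?F → skip
[4] flags=1000 → (cmp)
[5] flags=1000 EQ?F → skip
[6] flags=1000 VS?F → skip

VAL = 0x24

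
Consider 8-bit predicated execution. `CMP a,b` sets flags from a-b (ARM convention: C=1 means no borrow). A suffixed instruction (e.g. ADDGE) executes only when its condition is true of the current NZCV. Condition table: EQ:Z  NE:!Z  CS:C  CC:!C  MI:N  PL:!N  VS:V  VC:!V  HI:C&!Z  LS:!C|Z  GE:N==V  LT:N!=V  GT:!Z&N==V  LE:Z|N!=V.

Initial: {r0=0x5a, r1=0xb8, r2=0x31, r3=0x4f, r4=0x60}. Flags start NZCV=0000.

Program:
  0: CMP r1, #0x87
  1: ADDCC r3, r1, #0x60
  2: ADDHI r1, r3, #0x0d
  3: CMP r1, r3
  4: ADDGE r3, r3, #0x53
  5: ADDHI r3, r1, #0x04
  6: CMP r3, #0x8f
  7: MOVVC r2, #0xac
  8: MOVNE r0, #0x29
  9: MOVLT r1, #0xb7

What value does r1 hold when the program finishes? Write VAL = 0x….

0: ✓ CMP  NZCV=0010
1: · ADDCC
2: ✓ ADDHI  r1←0x5c
3: ✓ CMP  NZCV=0010
4: ✓ ADDGE  r3←0xa2
5: ✓ ADDHI  r3←0x60
6: ✓ CMP  NZCV=1001
7: · MOVVC
8: ✓ MOVNE  r0←0x29
9: · MOVLT

VAL = 0x5c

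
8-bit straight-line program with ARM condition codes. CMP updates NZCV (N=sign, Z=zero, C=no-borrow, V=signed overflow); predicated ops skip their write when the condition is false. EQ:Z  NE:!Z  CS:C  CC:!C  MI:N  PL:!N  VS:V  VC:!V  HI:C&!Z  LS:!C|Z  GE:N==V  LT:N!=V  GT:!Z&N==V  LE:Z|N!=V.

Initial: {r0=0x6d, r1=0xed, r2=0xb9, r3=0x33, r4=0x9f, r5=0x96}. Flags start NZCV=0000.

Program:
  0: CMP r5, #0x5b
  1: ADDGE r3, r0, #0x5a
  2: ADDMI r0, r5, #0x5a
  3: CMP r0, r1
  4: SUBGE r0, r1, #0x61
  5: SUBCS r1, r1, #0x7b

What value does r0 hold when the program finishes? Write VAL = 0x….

0: ✓ CMP  NZCV=0011
1: · ADDGE
2: · ADDMI
3: ✓ CMP  NZCV=1001
4: ✓ SUBGE  r0←0x8c
5: · SUBCS

VAL = 0x8c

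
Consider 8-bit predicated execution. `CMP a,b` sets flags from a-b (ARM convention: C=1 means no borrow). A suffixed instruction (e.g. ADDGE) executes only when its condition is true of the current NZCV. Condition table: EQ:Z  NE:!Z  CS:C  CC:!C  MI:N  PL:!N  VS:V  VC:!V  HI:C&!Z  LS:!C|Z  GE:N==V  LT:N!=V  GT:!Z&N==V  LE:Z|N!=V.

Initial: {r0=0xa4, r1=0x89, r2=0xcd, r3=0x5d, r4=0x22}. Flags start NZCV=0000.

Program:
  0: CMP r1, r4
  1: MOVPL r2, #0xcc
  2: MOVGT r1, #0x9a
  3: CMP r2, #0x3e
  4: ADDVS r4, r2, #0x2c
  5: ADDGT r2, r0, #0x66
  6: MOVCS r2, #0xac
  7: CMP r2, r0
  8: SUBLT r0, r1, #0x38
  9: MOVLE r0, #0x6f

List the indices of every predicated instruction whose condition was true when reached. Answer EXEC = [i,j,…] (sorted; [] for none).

EXEC = [1,6]

0: ✓ CMP  NZCV=0011
1: ✓ MOVPL  r2←0xcc
2: · MOVGT
3: ✓ CMP  NZCV=1010
4: · ADDVS
5: · ADDGT
6: ✓ MOVCS  r2←0xac
7: ✓ CMP  NZCV=0010
8: · SUBLT
9: · MOVLE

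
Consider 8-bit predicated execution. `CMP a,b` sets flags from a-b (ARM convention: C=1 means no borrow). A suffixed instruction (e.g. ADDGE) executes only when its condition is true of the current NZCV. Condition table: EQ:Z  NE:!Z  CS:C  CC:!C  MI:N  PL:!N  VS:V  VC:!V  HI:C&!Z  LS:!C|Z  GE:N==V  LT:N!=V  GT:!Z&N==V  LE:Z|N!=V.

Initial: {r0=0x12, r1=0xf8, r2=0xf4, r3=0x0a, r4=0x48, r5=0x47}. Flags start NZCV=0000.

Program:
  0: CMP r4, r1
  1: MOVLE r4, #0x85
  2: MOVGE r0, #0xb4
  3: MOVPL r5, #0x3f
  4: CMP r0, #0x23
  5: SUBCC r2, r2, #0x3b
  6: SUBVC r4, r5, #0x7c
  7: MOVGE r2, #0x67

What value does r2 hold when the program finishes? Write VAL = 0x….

[0] flags=0000 → (cmp)
[1] flags=0000 LE?F → skip
[2] flags=0000 GE?T → r0=0xb4
[3] flags=0000 PL?T → r5=0x3f
[4] flags=1010 → (cmp)
[5] flags=1010 CC?F → skip
[6] flags=1010 VC?T → r4=0xc3
[7] flags=1010 GE?F → skip

VAL = 0xf4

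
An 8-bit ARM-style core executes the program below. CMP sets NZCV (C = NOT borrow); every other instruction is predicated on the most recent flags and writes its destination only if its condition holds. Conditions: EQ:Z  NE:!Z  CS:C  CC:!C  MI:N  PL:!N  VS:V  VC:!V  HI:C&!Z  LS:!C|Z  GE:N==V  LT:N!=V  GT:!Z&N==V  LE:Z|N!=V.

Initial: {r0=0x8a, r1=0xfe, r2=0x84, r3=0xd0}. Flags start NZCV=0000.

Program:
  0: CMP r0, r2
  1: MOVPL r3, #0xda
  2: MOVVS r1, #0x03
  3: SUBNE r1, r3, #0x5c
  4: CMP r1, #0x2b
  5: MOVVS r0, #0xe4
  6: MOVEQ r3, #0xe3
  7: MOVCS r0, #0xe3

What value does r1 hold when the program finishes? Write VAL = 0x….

[0] flags=0010 → (cmp)
[1] flags=0010 PL?T → r3=0xda
[2] flags=0010 VS?F → skip
[3] flags=0010 NE?T → r1=0x7e
[4] flags=0010 → (cmp)
[5] flags=0010 VS?F → skip
[6] flags=0010 EQ?F → skip
[7] flags=0010 CS?T → r0=0xe3

VAL = 0x7e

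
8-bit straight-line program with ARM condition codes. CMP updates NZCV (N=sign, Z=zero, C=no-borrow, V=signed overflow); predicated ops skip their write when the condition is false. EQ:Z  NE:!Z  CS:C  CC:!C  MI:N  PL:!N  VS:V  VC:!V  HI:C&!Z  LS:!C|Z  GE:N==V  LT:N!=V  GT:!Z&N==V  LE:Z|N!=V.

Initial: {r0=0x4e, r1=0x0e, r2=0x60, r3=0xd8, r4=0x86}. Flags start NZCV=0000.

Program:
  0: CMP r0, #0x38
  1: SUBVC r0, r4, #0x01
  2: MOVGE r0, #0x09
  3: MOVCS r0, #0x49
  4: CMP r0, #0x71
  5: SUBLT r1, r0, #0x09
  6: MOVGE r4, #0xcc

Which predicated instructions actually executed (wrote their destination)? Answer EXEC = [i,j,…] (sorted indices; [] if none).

EXEC = [1,2,3,5]

[0] flags=0010 → (cmp)
[1] flags=0010 VC?T → r0=0x85
[2] flags=0010 GE?T → r0=0x09
[3] flags=0010 CS?T → r0=0x49
[4] flags=1000 → (cmp)
[5] flags=1000 LT?T → r1=0x40
[6] flags=1000 GE?F → skip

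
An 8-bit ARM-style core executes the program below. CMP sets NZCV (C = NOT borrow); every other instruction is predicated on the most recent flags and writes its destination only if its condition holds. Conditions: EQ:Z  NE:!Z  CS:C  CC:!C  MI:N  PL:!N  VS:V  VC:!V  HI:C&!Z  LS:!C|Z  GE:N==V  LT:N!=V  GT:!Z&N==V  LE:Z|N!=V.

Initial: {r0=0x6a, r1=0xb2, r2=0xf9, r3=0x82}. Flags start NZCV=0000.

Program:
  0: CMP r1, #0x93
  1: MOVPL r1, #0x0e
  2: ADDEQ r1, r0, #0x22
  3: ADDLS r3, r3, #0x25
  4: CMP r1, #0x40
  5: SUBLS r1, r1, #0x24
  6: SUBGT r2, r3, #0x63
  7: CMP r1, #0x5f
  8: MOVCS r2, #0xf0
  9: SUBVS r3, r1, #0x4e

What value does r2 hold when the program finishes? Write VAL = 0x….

[0] flags=0010 → (cmp)
[1] flags=0010 PL?T → r1=0x0e
[2] flags=0010 EQ?F → skip
[3] flags=0010 LS?F → skip
[4] flags=1000 → (cmp)
[5] flags=1000 LS?T → r1=0xea
[6] flags=1000 GT?F → skip
[7] flags=1010 → (cmp)
[8] flags=1010 CS?T → r2=0xf0
[9] flags=1010 VS?F → skip

VAL = 0xf0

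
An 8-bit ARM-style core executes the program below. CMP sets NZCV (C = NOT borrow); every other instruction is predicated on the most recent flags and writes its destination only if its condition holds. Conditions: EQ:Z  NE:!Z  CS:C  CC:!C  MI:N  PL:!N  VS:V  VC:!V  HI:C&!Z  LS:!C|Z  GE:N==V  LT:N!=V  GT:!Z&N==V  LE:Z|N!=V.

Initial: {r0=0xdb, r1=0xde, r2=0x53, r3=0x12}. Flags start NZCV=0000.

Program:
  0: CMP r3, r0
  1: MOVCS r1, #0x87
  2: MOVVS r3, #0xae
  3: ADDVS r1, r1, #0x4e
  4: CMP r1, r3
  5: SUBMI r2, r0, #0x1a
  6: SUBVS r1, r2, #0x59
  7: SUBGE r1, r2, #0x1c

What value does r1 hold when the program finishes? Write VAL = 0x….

[0] flags=0000 → (cmp)
[1] flags=0000 CS?F → skip
[2] flags=0000 VS?F → skip
[3] flags=0000 VS?F → skip
[4] flags=1010 → (cmp)
[5] flags=1010 MI?T → r2=0xc1
[6] flags=1010 VS?F → skip
[7] flags=1010 GE?F → skip

VAL = 0xde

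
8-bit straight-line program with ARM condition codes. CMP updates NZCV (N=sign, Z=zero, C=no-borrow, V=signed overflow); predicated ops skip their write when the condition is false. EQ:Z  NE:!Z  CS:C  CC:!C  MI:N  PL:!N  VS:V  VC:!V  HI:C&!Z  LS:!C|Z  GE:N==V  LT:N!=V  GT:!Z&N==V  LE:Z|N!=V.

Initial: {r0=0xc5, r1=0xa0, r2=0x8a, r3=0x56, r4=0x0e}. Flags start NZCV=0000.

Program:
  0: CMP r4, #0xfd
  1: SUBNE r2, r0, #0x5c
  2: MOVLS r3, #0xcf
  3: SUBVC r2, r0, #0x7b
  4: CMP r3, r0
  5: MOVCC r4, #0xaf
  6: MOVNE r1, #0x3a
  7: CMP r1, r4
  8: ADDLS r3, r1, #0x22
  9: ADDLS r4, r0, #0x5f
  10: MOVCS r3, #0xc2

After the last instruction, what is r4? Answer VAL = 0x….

[0] flags=0000 → (cmp)
[1] flags=0000 NE?T → r2=0x69
[2] flags=0000 LS?T → r3=0xcf
[3] flags=0000 VC?T → r2=0x4a
[4] flags=0010 → (cmp)
[5] flags=0010 CC?F → skip
[6] flags=0010 NE?T → r1=0x3a
[7] flags=0010 → (cmp)
[8] flags=0010 LS?F → skip
[9] flags=0010 LS?F → skip
[10] flags=0010 CS?T → r3=0xc2

VAL = 0x0e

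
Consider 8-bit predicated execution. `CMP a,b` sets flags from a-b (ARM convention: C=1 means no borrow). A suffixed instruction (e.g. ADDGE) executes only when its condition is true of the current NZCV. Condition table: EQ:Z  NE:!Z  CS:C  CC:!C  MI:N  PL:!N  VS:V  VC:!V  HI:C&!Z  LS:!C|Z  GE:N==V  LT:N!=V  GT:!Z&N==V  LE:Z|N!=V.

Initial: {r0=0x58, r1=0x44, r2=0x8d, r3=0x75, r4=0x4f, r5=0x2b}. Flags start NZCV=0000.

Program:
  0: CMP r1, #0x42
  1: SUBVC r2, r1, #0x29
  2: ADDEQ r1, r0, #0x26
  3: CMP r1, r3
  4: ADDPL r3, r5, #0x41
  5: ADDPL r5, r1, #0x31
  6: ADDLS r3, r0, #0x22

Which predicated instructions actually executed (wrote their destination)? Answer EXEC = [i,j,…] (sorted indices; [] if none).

0: ✓ CMP  NZCV=0010
1: ✓ SUBVC  r2←0x1b
2: · ADDEQ
3: ✓ CMP  NZCV=1000
4: · ADDPL
5: · ADDPL
6: ✓ ADDLS  r3←0x7a

EXEC = [1,6]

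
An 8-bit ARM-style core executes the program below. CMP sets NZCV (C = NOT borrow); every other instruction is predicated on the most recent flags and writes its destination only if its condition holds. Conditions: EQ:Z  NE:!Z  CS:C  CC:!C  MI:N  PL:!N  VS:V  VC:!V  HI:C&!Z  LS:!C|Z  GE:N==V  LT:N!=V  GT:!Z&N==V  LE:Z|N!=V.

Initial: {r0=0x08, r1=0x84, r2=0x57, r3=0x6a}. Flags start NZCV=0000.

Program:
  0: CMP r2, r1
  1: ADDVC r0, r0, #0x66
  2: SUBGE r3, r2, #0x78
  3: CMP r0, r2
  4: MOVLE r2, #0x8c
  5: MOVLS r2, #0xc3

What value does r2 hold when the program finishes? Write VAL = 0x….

0: ✓ CMP  NZCV=1001
1: · ADDVC
2: ✓ SUBGE  r3←0xdf
3: ✓ CMP  NZCV=1000
4: ✓ MOVLE  r2←0x8c
5: ✓ MOVLS  r2←0xc3

VAL = 0xc3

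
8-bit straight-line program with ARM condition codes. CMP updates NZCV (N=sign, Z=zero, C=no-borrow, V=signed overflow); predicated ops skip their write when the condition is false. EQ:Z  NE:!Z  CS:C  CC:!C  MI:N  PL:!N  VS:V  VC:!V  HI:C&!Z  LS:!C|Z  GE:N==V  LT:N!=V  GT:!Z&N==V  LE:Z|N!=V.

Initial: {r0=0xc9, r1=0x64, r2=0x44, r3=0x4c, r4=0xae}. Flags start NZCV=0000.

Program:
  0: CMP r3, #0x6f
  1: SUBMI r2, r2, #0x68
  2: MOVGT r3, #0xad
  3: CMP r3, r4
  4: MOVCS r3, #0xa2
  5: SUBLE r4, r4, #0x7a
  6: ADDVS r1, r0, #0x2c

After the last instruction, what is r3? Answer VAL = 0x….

0: ✓ CMP  NZCV=1000
1: ✓ SUBMI  r2←0xdc
2: · MOVGT
3: ✓ CMP  NZCV=1001
4: · MOVCS
5: · SUBLE
6: ✓ ADDVS  r1←0xf5

VAL = 0x4c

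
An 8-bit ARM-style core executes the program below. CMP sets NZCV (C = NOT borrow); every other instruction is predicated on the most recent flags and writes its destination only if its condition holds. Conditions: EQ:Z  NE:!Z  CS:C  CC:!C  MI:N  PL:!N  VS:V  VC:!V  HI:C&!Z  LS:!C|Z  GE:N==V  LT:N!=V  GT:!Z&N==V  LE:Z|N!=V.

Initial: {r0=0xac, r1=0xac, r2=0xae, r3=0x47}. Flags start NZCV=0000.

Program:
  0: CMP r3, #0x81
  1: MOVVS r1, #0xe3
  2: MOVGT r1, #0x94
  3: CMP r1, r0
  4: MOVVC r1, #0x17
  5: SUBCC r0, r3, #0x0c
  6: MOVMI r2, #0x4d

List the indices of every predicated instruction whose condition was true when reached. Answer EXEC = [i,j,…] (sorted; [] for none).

[0] flags=1001 → (cmp)
[1] flags=1001 VS?T → r1=0xe3
[2] flags=1001 GT?T → r1=0x94
[3] flags=1000 → (cmp)
[4] flags=1000 VC?T → r1=0x17
[5] flags=1000 CC?T → r0=0x3b
[6] flags=1000 MI?T → r2=0x4d

EXEC = [1,2,4,5,6]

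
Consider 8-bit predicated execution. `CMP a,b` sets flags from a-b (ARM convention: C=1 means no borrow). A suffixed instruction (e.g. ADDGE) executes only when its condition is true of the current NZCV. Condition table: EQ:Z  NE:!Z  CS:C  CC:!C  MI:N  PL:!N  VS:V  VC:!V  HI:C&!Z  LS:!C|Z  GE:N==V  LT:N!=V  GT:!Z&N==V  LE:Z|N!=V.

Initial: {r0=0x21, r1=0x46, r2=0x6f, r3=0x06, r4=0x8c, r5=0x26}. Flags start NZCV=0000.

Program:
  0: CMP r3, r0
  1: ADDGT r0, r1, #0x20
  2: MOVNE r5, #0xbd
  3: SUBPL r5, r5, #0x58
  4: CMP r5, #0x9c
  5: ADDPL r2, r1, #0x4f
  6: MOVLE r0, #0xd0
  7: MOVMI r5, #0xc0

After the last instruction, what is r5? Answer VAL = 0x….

[0] flags=1000 → (cmp)
[1] flags=1000 GT?F → skip
[2] flags=1000 NE?T → r5=0xbd
[3] flags=1000 PL?F → skip
[4] flags=0010 → (cmp)
[5] flags=0010 PL?T → r2=0x95
[6] flags=0010 LE?F → skip
[7] flags=0010 MI?F → skip

VAL = 0xbd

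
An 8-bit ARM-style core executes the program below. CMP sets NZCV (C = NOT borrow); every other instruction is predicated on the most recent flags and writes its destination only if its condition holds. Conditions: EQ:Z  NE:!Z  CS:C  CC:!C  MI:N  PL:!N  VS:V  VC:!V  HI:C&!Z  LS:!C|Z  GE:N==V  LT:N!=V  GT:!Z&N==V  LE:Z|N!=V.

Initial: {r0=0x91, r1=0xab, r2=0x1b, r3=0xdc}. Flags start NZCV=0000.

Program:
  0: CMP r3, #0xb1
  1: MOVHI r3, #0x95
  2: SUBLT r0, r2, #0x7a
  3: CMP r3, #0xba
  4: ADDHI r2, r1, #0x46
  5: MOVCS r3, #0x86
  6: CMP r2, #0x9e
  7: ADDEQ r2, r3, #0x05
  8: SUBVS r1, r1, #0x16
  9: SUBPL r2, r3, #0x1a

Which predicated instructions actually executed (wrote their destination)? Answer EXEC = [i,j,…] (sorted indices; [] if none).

EXEC = [1,9]

[0] flags=0010 → (cmp)
[1] flags=0010 HI?T → r3=0x95
[2] flags=0010 LT?F → skip
[3] flags=1000 → (cmp)
[4] flags=1000 HI?F → skip
[5] flags=1000 CS?F → skip
[6] flags=0000 → (cmp)
[7] flags=0000 EQ?F → skip
[8] flags=0000 VS?F → skip
[9] flags=0000 PL?T → r2=0x7b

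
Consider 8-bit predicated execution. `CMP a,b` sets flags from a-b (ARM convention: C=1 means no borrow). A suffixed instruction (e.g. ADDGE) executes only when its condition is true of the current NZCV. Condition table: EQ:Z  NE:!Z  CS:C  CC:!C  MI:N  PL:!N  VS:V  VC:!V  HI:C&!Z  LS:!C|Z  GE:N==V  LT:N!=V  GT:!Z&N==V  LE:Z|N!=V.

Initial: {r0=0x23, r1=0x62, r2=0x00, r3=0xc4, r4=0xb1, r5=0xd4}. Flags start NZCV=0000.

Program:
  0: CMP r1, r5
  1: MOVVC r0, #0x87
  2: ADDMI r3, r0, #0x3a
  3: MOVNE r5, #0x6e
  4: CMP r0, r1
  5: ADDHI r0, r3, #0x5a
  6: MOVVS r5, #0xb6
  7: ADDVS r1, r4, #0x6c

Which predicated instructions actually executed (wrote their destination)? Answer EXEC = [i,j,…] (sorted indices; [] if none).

[0] flags=1001 → (cmp)
[1] flags=1001 VC?F → skip
[2] flags=1001 MI?T → r3=0x5d
[3] flags=1001 NE?T → r5=0x6e
[4] flags=1000 → (cmp)
[5] flags=1000 HI?F → skip
[6] flags=1000 VS?F → skip
[7] flags=1000 VS?F → skip

EXEC = [2,3]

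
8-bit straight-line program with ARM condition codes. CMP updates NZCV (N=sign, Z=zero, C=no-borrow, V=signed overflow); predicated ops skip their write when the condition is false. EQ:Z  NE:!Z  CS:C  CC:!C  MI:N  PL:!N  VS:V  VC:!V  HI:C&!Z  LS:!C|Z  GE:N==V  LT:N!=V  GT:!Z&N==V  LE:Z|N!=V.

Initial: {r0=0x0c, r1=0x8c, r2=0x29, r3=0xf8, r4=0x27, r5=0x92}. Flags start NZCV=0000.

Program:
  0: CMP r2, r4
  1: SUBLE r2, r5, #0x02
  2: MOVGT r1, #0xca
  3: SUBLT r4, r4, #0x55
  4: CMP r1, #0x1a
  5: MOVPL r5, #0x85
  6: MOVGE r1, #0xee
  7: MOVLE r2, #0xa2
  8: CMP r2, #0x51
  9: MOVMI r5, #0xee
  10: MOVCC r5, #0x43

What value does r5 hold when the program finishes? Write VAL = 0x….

0: ✓ CMP  NZCV=0010
1: · SUBLE
2: ✓ MOVGT  r1←0xca
3: · SUBLT
4: ✓ CMP  NZCV=1010
5: · MOVPL
6: · MOVGE
7: ✓ MOVLE  r2←0xa2
8: ✓ CMP  NZCV=0011
9: · MOVMI
10: · MOVCC

VAL = 0x92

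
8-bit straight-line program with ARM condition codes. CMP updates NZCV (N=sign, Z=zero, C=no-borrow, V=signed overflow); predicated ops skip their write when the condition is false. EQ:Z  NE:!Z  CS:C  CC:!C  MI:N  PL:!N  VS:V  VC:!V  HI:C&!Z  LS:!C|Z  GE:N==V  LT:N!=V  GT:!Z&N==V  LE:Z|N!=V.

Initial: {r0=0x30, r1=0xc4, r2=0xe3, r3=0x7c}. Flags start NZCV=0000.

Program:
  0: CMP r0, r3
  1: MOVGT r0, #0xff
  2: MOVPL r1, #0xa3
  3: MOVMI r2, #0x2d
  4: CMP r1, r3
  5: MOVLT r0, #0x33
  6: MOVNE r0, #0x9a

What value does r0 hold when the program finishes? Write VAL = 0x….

VAL = 0x9a

0: ✓ CMP  NZCV=1000
1: · MOVGT
2: · MOVPL
3: ✓ MOVMI  r2←0x2d
4: ✓ CMP  NZCV=0011
5: ✓ MOVLT  r0←0x33
6: ✓ MOVNE  r0←0x9a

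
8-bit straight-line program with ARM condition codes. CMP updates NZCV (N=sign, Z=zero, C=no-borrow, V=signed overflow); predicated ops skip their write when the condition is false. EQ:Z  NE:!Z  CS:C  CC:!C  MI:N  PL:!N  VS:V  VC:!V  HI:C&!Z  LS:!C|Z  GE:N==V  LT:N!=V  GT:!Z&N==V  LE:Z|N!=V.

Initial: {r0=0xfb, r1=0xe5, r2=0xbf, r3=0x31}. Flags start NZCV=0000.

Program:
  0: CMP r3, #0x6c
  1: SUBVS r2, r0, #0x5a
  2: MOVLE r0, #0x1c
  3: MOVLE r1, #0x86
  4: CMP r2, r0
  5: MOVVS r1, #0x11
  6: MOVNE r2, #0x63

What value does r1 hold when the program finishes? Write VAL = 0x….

VAL = 0x86

0: ✓ CMP  NZCV=1000
1: · SUBVS
2: ✓ MOVLE  r0←0x1c
3: ✓ MOVLE  r1←0x86
4: ✓ CMP  NZCV=1010
5: · MOVVS
6: ✓ MOVNE  r2←0x63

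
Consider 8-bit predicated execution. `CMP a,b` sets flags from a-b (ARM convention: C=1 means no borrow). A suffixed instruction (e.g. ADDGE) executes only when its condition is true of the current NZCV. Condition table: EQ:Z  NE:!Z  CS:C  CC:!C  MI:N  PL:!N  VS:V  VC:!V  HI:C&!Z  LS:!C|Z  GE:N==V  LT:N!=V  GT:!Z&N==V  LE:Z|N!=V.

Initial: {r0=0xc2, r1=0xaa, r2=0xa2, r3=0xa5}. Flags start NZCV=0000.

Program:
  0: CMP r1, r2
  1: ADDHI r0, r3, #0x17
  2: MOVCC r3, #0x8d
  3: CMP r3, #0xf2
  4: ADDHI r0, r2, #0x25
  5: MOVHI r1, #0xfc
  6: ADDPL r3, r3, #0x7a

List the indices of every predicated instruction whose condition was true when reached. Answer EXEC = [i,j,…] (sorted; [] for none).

EXEC = [1]

[0] flags=0010 → (cmp)
[1] flags=0010 HI?T → r0=0xbc
[2] flags=0010 CC?F → skip
[3] flags=1000 → (cmp)
[4] flags=1000 HI?F → skip
[5] flags=1000 HI?F → skip
[6] flags=1000 PL?F → skip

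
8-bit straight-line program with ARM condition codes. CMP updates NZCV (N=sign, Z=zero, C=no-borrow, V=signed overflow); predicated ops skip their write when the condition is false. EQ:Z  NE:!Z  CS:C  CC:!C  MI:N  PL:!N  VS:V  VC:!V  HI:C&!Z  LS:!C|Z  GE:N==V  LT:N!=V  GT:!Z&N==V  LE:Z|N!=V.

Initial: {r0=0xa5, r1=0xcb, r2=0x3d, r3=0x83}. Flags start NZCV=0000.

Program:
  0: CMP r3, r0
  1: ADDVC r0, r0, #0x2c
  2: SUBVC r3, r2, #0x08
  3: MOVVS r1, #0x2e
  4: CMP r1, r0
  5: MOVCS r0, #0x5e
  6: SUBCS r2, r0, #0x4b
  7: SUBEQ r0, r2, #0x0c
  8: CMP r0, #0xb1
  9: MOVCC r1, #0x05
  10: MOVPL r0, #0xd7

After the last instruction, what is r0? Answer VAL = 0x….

[0] flags=1000 → (cmp)
[1] flags=1000 VC?T → r0=0xd1
[2] flags=1000 VC?T → r3=0x35
[3] flags=1000 VS?F → skip
[4] flags=1000 → (cmp)
[5] flags=1000 CS?F → skip
[6] flags=1000 CS?F → skip
[7] flags=1000 EQ?F → skip
[8] flags=0010 → (cmp)
[9] flags=0010 CC?F → skip
[10] flags=0010 PL?T → r0=0xd7

VAL = 0xd7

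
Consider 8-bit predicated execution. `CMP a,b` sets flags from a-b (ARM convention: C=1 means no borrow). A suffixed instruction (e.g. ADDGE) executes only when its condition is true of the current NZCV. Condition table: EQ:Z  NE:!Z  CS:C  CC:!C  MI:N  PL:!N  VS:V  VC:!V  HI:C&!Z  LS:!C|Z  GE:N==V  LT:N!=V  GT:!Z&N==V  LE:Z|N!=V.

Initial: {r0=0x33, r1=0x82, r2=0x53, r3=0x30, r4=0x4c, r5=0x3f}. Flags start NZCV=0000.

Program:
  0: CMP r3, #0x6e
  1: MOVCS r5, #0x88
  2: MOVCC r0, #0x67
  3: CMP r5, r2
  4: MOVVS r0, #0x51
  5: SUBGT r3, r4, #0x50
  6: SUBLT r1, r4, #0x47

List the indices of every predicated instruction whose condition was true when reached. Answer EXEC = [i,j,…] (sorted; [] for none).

EXEC = [2,6]

[0] flags=1000 → (cmp)
[1] flags=1000 CS?F → skip
[2] flags=1000 CC?T → r0=0x67
[3] flags=1000 → (cmp)
[4] flags=1000 VS?F → skip
[5] flags=1000 GT?F → skip
[6] flags=1000 LT?T → r1=0x05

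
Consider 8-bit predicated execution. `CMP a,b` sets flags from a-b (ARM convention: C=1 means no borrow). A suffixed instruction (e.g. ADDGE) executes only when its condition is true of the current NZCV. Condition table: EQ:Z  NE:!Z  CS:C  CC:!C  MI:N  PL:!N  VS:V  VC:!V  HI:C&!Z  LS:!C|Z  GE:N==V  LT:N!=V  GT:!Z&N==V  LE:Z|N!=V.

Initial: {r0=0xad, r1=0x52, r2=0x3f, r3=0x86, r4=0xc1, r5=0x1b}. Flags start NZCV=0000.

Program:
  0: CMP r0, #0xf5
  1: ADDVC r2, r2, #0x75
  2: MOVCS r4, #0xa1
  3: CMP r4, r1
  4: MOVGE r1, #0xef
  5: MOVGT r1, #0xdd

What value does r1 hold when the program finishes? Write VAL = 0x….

0: ✓ CMP  NZCV=1000
1: ✓ ADDVC  r2←0xb4
2: · MOVCS
3: ✓ CMP  NZCV=0011
4: · MOVGE
5: · MOVGT

VAL = 0x52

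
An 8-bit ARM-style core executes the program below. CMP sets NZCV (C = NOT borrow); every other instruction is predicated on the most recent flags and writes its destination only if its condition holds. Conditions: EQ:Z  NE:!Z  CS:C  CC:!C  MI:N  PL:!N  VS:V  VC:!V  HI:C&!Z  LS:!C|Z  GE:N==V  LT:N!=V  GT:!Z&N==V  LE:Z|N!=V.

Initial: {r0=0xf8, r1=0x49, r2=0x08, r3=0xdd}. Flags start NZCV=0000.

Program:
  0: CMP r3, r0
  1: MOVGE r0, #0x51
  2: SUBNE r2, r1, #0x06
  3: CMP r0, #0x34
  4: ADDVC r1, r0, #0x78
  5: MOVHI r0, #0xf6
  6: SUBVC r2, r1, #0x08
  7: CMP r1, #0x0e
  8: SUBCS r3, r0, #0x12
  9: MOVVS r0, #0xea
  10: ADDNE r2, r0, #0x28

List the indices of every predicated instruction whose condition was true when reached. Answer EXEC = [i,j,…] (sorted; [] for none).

0: ✓ CMP  NZCV=1000
1: · MOVGE
2: ✓ SUBNE  r2←0x43
3: ✓ CMP  NZCV=1010
4: ✓ ADDVC  r1←0x70
5: ✓ MOVHI  r0←0xf6
6: ✓ SUBVC  r2←0x68
7: ✓ CMP  NZCV=0010
8: ✓ SUBCS  r3←0xe4
9: · MOVVS
10: ✓ ADDNE  r2←0x1e

EXEC = [2,4,5,6,8,10]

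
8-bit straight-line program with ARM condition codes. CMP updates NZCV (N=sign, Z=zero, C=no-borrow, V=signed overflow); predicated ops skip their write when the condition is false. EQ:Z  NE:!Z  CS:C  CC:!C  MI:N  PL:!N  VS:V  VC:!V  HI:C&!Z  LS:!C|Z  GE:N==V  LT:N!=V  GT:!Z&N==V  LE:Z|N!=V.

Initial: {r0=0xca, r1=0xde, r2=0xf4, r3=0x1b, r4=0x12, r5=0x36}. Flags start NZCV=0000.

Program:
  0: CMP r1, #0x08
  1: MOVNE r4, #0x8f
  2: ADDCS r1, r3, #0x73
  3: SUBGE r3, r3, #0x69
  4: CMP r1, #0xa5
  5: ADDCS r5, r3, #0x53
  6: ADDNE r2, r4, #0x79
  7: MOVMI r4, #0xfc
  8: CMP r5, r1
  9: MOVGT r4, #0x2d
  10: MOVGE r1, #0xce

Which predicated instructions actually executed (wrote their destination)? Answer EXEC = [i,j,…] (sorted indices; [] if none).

EXEC = [1,2,6,7,9,10]

0: ✓ CMP  NZCV=1010
1: ✓ MOVNE  r4←0x8f
2: ✓ ADDCS  r1←0x8e
3: · SUBGE
4: ✓ CMP  NZCV=1000
5: · ADDCS
6: ✓ ADDNE  r2←0x08
7: ✓ MOVMI  r4←0xfc
8: ✓ CMP  NZCV=1001
9: ✓ MOVGT  r4←0x2d
10: ✓ MOVGE  r1←0xce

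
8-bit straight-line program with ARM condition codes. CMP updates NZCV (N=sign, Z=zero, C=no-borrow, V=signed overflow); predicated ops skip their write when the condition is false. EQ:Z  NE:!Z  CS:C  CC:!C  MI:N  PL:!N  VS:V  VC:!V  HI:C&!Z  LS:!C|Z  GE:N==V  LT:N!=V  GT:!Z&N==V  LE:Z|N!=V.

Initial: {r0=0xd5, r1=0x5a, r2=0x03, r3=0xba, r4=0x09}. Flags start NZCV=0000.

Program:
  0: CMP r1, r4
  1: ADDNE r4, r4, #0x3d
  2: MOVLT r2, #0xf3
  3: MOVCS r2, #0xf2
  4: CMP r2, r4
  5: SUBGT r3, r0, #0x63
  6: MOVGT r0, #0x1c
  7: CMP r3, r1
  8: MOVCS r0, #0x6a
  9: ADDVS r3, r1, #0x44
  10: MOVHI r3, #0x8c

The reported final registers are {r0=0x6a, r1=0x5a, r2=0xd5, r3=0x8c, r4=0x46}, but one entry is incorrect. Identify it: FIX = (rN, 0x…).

[0] flags=0010 → (cmp)
[1] flags=0010 NE?T → r4=0x46
[2] flags=0010 LT?F → skip
[3] flags=0010 CS?T → r2=0xf2
[4] flags=1010 → (cmp)
[5] flags=1010 GT?F → skip
[6] flags=1010 GT?F → skip
[7] flags=0011 → (cmp)
[8] flags=0011 CS?T → r0=0x6a
[9] flags=0011 VS?T → r3=0x9e
[10] flags=0011 HI?T → r3=0x8c

FIX = (r2, 0xf2)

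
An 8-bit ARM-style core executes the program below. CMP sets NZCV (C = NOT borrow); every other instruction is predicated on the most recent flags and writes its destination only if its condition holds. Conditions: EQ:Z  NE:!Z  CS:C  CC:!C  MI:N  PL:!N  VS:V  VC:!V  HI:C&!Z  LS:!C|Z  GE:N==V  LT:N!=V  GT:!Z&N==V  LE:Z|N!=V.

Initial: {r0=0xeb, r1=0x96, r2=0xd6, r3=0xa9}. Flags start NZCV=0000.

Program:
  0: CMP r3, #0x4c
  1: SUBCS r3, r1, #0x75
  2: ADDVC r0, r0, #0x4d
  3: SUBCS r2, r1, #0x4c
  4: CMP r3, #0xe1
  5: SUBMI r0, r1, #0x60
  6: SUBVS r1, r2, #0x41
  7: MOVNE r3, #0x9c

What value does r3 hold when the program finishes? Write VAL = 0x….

VAL = 0x9c

0: ✓ CMP  NZCV=0011
1: ✓ SUBCS  r3←0x21
2: · ADDVC
3: ✓ SUBCS  r2←0x4a
4: ✓ CMP  NZCV=0000
5: · SUBMI
6: · SUBVS
7: ✓ MOVNE  r3←0x9c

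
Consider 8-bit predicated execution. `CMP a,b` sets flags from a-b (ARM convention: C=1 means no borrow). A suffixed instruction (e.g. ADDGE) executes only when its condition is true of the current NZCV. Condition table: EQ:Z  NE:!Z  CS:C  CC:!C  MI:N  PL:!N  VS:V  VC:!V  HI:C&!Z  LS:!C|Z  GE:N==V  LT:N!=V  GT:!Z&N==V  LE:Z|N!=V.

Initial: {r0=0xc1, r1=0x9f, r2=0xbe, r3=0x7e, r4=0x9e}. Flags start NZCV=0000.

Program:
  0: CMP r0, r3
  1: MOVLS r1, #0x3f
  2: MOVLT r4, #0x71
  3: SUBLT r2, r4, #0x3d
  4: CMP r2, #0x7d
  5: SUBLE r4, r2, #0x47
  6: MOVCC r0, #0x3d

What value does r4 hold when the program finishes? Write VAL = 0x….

[0] flags=0011 → (cmp)
[1] flags=0011 LS?F → skip
[2] flags=0011 LT?T → r4=0x71
[3] flags=0011 LT?T → r2=0x34
[4] flags=1000 → (cmp)
[5] flags=1000 LE?T → r4=0xed
[6] flags=1000 CC?T → r0=0x3d

VAL = 0xed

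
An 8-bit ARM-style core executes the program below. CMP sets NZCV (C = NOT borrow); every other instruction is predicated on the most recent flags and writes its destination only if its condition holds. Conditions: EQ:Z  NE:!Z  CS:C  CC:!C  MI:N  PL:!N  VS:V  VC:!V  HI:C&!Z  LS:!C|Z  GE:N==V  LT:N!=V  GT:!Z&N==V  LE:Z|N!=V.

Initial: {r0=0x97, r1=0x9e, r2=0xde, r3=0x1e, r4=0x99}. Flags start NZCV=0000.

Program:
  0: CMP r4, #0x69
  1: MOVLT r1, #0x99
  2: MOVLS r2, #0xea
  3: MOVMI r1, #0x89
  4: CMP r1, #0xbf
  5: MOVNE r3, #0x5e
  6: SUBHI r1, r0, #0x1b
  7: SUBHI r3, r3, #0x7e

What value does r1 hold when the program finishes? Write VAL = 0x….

0: ✓ CMP  NZCV=0011
1: ✓ MOVLT  r1←0x99
2: · MOVLS
3: · MOVMI
4: ✓ CMP  NZCV=1000
5: ✓ MOVNE  r3←0x5e
6: · SUBHI
7: · SUBHI

VAL = 0x99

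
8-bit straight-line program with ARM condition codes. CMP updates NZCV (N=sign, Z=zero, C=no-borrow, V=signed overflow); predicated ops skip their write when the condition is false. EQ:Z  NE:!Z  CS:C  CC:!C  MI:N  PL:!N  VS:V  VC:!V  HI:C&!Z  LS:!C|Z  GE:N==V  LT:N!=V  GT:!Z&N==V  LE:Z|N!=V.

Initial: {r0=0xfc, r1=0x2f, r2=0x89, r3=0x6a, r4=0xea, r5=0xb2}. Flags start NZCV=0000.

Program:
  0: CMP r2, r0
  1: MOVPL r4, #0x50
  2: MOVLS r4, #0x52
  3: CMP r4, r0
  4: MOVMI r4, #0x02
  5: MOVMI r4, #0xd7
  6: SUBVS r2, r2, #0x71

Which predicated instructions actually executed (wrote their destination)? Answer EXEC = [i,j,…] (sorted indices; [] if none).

[0] flags=1000 → (cmp)
[1] flags=1000 PL?F → skip
[2] flags=1000 LS?T → r4=0x52
[3] flags=0000 → (cmp)
[4] flags=0000 MI?F → skip
[5] flags=0000 MI?F → skip
[6] flags=0000 VS?F → skip

EXEC = [2]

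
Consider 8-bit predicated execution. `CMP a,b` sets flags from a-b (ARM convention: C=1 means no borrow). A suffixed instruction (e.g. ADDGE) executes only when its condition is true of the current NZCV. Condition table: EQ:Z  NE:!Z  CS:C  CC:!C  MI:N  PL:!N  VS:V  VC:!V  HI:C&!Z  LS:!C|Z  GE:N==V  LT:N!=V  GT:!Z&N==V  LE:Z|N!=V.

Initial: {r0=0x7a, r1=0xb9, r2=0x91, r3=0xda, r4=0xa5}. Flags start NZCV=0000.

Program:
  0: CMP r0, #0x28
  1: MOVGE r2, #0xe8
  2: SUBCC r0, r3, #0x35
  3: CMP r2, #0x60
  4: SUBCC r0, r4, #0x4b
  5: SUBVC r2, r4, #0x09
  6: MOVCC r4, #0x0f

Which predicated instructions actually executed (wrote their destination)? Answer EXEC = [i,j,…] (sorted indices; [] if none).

EXEC = [1,5]

0: ✓ CMP  NZCV=0010
1: ✓ MOVGE  r2←0xe8
2: · SUBCC
3: ✓ CMP  NZCV=1010
4: · SUBCC
5: ✓ SUBVC  r2←0x9c
6: · MOVCC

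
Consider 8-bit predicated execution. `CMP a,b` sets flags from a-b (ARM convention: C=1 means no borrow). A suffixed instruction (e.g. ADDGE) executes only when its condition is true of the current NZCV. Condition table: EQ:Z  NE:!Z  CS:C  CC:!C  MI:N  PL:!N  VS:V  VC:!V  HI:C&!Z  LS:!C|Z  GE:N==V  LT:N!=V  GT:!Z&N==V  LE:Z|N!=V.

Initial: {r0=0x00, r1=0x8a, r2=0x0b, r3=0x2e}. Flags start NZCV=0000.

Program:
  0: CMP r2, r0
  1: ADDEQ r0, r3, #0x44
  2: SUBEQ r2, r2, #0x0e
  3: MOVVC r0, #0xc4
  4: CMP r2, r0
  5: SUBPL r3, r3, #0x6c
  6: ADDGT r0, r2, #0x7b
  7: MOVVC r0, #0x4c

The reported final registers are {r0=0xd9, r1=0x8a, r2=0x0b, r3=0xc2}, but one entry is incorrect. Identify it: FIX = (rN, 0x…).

0: ✓ CMP  NZCV=0010
1: · ADDEQ
2: · SUBEQ
3: ✓ MOVVC  r0←0xc4
4: ✓ CMP  NZCV=0000
5: ✓ SUBPL  r3←0xc2
6: ✓ ADDGT  r0←0x86
7: ✓ MOVVC  r0←0x4c

FIX = (r0, 0x4c)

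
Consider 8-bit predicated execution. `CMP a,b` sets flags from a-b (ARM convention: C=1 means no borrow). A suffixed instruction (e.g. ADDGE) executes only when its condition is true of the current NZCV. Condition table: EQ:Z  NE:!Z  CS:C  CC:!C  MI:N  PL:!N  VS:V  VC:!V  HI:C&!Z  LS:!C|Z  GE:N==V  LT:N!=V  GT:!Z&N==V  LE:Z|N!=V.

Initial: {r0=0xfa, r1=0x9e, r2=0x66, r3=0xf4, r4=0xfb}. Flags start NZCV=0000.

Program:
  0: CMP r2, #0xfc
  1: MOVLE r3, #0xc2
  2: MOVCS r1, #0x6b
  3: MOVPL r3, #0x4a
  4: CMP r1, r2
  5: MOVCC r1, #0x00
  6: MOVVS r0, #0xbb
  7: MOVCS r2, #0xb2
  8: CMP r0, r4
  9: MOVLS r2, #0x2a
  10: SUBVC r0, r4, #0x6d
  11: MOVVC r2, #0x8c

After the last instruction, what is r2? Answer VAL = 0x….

[0] flags=0000 → (cmp)
[1] flags=0000 LE?F → skip
[2] flags=0000 CS?F → skip
[3] flags=0000 PL?T → r3=0x4a
[4] flags=0011 → (cmp)
[5] flags=0011 CC?F → skip
[6] flags=0011 VS?T → r0=0xbb
[7] flags=0011 CS?T → r2=0xb2
[8] flags=1000 → (cmp)
[9] flags=1000 LS?T → r2=0x2a
[10] flags=1000 VC?T → r0=0x8e
[11] flags=1000 VC?T → r2=0x8c

VAL = 0x8c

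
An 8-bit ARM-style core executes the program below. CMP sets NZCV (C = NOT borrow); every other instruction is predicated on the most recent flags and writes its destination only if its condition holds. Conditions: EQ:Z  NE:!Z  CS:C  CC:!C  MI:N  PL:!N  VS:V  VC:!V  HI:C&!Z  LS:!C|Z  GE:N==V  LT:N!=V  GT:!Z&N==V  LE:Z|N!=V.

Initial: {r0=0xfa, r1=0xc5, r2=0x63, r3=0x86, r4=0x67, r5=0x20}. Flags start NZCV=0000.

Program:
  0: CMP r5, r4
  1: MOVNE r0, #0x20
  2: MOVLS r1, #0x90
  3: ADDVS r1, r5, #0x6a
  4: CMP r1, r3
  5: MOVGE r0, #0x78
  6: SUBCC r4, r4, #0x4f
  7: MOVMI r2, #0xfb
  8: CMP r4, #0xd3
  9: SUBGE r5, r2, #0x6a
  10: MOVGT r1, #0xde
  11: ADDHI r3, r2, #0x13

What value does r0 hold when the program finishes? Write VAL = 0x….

0: ✓ CMP  NZCV=1000
1: ✓ MOVNE  r0←0x20
2: ✓ MOVLS  r1←0x90
3: · ADDVS
4: ✓ CMP  NZCV=0010
5: ✓ MOVGE  r0←0x78
6: · SUBCC
7: · MOVMI
8: ✓ CMP  NZCV=1001
9: ✓ SUBGE  r5←0xf9
10: ✓ MOVGT  r1←0xde
11: · ADDHI

VAL = 0x78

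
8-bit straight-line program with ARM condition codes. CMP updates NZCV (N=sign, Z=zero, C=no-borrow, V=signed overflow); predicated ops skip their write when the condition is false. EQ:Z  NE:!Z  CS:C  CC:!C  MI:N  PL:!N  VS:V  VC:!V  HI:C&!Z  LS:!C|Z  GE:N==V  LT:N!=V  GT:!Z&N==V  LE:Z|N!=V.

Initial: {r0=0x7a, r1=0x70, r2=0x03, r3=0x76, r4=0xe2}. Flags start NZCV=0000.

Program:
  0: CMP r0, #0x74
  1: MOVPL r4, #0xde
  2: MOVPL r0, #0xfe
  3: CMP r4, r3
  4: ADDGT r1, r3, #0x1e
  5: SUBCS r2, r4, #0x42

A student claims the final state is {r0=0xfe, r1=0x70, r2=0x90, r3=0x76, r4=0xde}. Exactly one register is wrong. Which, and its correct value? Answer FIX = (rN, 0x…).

FIX = (r2, 0x9c)

0: ✓ CMP  NZCV=0010
1: ✓ MOVPL  r4←0xde
2: ✓ MOVPL  r0←0xfe
3: ✓ CMP  NZCV=0011
4: · ADDGT
5: ✓ SUBCS  r2←0x9c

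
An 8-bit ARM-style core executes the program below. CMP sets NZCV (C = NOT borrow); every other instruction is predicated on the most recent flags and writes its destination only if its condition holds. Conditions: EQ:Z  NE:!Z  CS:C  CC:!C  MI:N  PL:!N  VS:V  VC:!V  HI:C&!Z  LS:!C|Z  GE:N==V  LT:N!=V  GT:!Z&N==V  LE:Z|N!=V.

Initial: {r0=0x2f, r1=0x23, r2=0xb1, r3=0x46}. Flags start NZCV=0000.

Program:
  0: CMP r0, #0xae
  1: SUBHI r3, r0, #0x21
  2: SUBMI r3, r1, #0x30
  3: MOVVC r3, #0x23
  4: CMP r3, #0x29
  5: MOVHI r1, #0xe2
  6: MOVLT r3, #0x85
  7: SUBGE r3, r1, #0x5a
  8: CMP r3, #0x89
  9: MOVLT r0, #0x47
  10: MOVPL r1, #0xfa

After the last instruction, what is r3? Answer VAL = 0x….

VAL = 0x85

0: ✓ CMP  NZCV=1001
1: · SUBHI
2: ✓ SUBMI  r3←0xf3
3: · MOVVC
4: ✓ CMP  NZCV=1010
5: ✓ MOVHI  r1←0xe2
6: ✓ MOVLT  r3←0x85
7: · SUBGE
8: ✓ CMP  NZCV=1000
9: ✓ MOVLT  r0←0x47
10: · MOVPL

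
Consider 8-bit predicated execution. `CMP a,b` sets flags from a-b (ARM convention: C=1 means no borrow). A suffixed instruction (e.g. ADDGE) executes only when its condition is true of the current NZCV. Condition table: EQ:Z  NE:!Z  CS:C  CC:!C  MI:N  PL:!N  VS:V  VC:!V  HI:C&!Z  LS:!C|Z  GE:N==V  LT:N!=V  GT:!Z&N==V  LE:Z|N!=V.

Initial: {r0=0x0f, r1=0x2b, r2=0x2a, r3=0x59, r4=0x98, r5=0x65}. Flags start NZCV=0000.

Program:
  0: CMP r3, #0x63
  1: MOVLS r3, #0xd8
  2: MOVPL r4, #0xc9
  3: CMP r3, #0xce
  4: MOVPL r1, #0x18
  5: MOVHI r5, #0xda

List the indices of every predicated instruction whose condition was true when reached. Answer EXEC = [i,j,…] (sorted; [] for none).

0: ✓ CMP  NZCV=1000
1: ✓ MOVLS  r3←0xd8
2: · MOVPL
3: ✓ CMP  NZCV=0010
4: ✓ MOVPL  r1←0x18
5: ✓ MOVHI  r5←0xda

EXEC = [1,4,5]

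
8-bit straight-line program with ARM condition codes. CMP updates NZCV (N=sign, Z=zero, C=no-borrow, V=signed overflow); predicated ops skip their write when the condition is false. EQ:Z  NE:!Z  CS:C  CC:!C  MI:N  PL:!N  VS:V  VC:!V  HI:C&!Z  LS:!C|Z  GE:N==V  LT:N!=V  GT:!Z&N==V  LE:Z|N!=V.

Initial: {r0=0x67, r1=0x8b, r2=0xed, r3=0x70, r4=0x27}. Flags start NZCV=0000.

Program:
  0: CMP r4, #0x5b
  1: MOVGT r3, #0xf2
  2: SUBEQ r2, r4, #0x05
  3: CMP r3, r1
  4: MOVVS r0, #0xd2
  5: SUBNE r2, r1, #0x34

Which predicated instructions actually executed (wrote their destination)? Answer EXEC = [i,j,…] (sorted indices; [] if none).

EXEC = [4,5]

0: ✓ CMP  NZCV=1000
1: · MOVGT
2: · SUBEQ
3: ✓ CMP  NZCV=1001
4: ✓ MOVVS  r0←0xd2
5: ✓ SUBNE  r2←0x57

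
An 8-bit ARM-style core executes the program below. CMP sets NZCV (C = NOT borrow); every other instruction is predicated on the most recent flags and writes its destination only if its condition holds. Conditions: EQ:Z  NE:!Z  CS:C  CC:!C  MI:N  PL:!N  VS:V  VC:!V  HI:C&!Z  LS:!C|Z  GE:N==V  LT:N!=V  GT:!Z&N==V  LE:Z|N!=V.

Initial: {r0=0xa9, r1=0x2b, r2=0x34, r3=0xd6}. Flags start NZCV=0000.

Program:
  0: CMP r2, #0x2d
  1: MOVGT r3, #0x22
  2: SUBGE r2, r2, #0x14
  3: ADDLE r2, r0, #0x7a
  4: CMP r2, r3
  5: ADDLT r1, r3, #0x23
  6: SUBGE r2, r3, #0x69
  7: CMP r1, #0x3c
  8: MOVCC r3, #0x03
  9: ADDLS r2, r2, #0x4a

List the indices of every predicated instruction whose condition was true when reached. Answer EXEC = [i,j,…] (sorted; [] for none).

[0] flags=0010 → (cmp)
[1] flags=0010 GT?T → r3=0x22
[2] flags=0010 GE?T → r2=0x20
[3] flags=0010 LE?F → skip
[4] flags=1000 → (cmp)
[5] flags=1000 LT?T → r1=0x45
[6] flags=1000 GE?F → skip
[7] flags=0010 → (cmp)
[8] flags=0010 CC?F → skip
[9] flags=0010 LS?F → skip

EXEC = [1,2,5]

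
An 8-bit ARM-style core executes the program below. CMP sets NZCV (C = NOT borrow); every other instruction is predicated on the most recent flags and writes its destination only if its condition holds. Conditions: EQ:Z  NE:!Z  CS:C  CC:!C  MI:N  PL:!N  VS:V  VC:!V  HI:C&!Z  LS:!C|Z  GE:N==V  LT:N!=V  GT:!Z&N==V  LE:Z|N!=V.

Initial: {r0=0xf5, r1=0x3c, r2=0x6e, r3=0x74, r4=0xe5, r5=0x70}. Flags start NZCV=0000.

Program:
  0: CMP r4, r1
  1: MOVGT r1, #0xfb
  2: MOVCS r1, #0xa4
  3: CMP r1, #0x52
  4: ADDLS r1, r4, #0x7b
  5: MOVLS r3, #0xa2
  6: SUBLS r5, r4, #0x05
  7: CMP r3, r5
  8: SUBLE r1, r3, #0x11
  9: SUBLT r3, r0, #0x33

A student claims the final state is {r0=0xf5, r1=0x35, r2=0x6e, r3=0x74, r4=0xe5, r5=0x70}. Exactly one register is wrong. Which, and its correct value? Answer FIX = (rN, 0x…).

FIX = (r1, 0xa4)

0: ✓ CMP  NZCV=1010
1: · MOVGT
2: ✓ MOVCS  r1←0xa4
3: ✓ CMP  NZCV=0011
4: · ADDLS
5: · MOVLS
6: · SUBLS
7: ✓ CMP  NZCV=0010
8: · SUBLE
9: · SUBLT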